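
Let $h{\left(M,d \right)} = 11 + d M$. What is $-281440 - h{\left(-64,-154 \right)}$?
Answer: $-291307$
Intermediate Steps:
$h{\left(M,d \right)} = 11 + M d$
$-281440 - h{\left(-64,-154 \right)} = -281440 - \left(11 - -9856\right) = -281440 - \left(11 + 9856\right) = -281440 - 9867 = -291307$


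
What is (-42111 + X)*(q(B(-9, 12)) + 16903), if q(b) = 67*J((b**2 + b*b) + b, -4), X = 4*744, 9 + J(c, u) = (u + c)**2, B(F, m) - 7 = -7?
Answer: -679853220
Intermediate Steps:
B(F, m) = 0 (B(F, m) = 7 - 7 = 0)
J(c, u) = -9 + (c + u)**2 (J(c, u) = -9 + (u + c)**2 = -9 + (c + u)**2)
X = 2976
q(b) = -603 + 67*(-4 + b + 2*b**2)**2 (q(b) = 67*(-9 + (((b**2 + b*b) + b) - 4)**2) = 67*(-9 + (((b**2 + b**2) + b) - 4)**2) = 67*(-9 + ((2*b**2 + b) - 4)**2) = 67*(-9 + ((b + 2*b**2) - 4)**2) = 67*(-9 + (-4 + b + 2*b**2)**2) = -603 + 67*(-4 + b + 2*b**2)**2)
(-42111 + X)*(q(B(-9, 12)) + 16903) = (-42111 + 2976)*((-603 + 67*(-4 + 0*(1 + 2*0))**2) + 16903) = -39135*((-603 + 67*(-4 + 0*(1 + 0))**2) + 16903) = -39135*((-603 + 67*(-4 + 0*1)**2) + 16903) = -39135*((-603 + 67*(-4 + 0)**2) + 16903) = -39135*((-603 + 67*(-4)**2) + 16903) = -39135*((-603 + 67*16) + 16903) = -39135*((-603 + 1072) + 16903) = -39135*(469 + 16903) = -39135*17372 = -679853220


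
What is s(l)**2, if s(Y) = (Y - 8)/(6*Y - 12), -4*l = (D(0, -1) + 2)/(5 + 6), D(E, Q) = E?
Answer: 3481/8100 ≈ 0.42975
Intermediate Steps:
l = -1/22 (l = -(0 + 2)/(4*(5 + 6)) = -2/(4*11) = -2/44 = -1/4*2/11 = -1/22 ≈ -0.045455)
s(Y) = (-8 + Y)/(-12 + 6*Y)
s(l)**2 = ((-8 - 1/22)/(6*(-2 - 1/22)))**2 = ((1/6)*(-177/22)/(-45/22))**2 = ((1/6)*(-22/45)*(-177/22))**2 = (59/90)**2 = 3481/8100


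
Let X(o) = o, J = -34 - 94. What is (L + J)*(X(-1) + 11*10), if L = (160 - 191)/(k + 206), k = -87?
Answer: -1663667/119 ≈ -13980.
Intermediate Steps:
J = -128
L = -31/119 (L = (160 - 191)/(-87 + 206) = -31/119 ≈ -0.26050)
(L + J)*(X(-1) + 11*10) = (-31/119 - 128)*(-1 + 11*10) = -15263*(-1 + 110)/119 = -15263/119*109 = -1663667/119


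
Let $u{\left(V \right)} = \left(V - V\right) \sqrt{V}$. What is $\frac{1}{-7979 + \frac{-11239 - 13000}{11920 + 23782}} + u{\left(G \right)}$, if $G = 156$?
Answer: $- \frac{35702}{284890497} \approx -0.00012532$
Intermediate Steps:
$u{\left(V \right)} = 0$ ($u{\left(V \right)} = 0 \sqrt{V} = 0$)
$\frac{1}{-7979 + \frac{-11239 - 13000}{11920 + 23782}} + u{\left(G \right)} = \frac{1}{-7979 + \frac{-11239 - 13000}{11920 + 23782}} + 0 = \frac{1}{-7979 - \frac{24239}{35702}} + 0 = \frac{1}{- \frac{284890497}{35702}} + 0 = - \frac{35702}{284890497} + 0 = - \frac{35702}{284890497}$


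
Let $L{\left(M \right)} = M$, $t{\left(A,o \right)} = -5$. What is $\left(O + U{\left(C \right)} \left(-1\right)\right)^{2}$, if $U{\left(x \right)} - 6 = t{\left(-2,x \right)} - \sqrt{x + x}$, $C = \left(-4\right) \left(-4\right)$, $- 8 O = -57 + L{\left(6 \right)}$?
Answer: $\frac{3897}{64} + 43 \sqrt{2} \approx 121.7$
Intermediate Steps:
$O = \frac{51}{8}$ ($O = - \frac{-57 + 6}{8} = \left(- \frac{1}{8}\right) \left(-51\right) = \frac{51}{8} \approx 6.375$)
$C = 16$
$U{\left(x \right)} = 1 - \sqrt{2} \sqrt{x}$ ($U{\left(x \right)} = 6 - \left(5 + \sqrt{x + x}\right) = 6 - \left(5 + \sqrt{2 x}\right) = 6 - \left(5 + \sqrt{2} \sqrt{x}\right) = 1 - \sqrt{2} \sqrt{x}$)
$\left(O + U{\left(C \right)} \left(-1\right)\right)^{2} = \left(\frac{51}{8} + \left(1 - \sqrt{2} \sqrt{16}\right) \left(-1\right)\right)^{2} = \left(\frac{51}{8} + \left(1 - \sqrt{2} \cdot 4\right) \left(-1\right)\right)^{2} = \left(\frac{51}{8} + \left(1 - 4 \sqrt{2}\right) \left(-1\right)\right)^{2} = \left(\frac{51}{8} - \left(1 - 4 \sqrt{2}\right)\right)^{2} = \left(\frac{43}{8} + 4 \sqrt{2}\right)^{2}$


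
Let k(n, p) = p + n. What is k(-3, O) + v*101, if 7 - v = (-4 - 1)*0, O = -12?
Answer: 692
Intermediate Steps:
v = 7 (v = 7 - (-4 - 1)*0 = 7 - (-5)*0 = 7 - 1*0 = 7 + 0 = 7)
k(n, p) = n + p
k(-3, O) + v*101 = (-3 - 12) + 7*101 = -15 + 707 = 692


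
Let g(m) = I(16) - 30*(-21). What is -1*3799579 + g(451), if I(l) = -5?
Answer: -3798954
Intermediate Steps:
g(m) = 625 (g(m) = -5 - 30*(-21) = -5 + 630 = 625)
-1*3799579 + g(451) = -1*3799579 + 625 = -3799579 + 625 = -3798954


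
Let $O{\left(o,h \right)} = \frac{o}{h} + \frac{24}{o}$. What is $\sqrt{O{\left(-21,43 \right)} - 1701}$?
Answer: $\frac{2 i \sqrt{38565023}}{301} \approx 41.263 i$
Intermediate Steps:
$O{\left(o,h \right)} = \frac{24}{o} + \frac{o}{h}$
$\sqrt{O{\left(-21,43 \right)} - 1701} = \sqrt{\left(\frac{24}{-21} - \frac{21}{43}\right) - 1701} = \sqrt{\left(24 \left(- \frac{1}{21}\right) - \frac{21}{43}\right) - 1701} = \sqrt{\left(- \frac{8}{7} - \frac{21}{43}\right) - 1701} = \sqrt{- \frac{491}{301} - 1701} = \sqrt{- \frac{512492}{301}} = \frac{2 i \sqrt{38565023}}{301}$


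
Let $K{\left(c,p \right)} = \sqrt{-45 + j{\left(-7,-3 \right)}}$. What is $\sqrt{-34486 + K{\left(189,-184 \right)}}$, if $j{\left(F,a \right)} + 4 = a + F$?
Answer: $\sqrt{-34486 + i \sqrt{59}} \approx 0.021 + 185.7 i$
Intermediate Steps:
$j{\left(F,a \right)} = -4 + F + a$ ($j{\left(F,a \right)} = -4 + \left(a + F\right) = -4 + \left(F + a\right) = -4 + F + a$)
$K{\left(c,p \right)} = i \sqrt{59}$ ($K{\left(c,p \right)} = \sqrt{-45 - 14} = \sqrt{-59} = i \sqrt{59}$)
$\sqrt{-34486 + K{\left(189,-184 \right)}} = \sqrt{-34486 + i \sqrt{59}}$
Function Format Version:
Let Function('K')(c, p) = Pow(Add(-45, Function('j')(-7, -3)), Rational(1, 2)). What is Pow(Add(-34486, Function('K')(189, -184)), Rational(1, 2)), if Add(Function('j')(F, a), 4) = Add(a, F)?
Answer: Pow(Add(-34486, Mul(I, Pow(59, Rational(1, 2)))), Rational(1, 2)) ≈ Add(0.021, Mul(185.70, I))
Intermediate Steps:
Function('j')(F, a) = Add(-4, F, a) (Function('j')(F, a) = Add(-4, Add(a, F)) = Add(-4, Add(F, a)) = Add(-4, F, a))
Function('K')(c, p) = Mul(I, Pow(59, Rational(1, 2))) (Function('K')(c, p) = Pow(Add(-45, Add(-4, -7, -3)), Rational(1, 2)) = Pow(Add(-45, -14), Rational(1, 2)) = Pow(-59, Rational(1, 2)) = Mul(I, Pow(59, Rational(1, 2))))
Pow(Add(-34486, Function('K')(189, -184)), Rational(1, 2)) = Pow(Add(-34486, Mul(I, Pow(59, Rational(1, 2)))), Rational(1, 2))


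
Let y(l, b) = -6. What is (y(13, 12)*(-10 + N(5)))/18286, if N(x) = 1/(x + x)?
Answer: 297/91430 ≈ 0.0032484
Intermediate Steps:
N(x) = 1/(2*x)
(y(13, 12)*(-10 + N(5)))/18286 = -6*(-10 + (½)/5)/18286 = -6*(-10 + (½)*(⅕))*(1/18286) = -6*(-10 + ⅒)*(1/18286) = -6*(-99/10)*(1/18286) = (297/5)*(1/18286) = 297/91430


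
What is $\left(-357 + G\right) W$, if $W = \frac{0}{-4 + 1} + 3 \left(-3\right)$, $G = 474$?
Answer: $-1053$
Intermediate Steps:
$W = -9$ ($W = \frac{0}{-3} - 9 = 0 \left(- \frac{1}{3}\right) - 9 = 0 - 9 = -9$)
$\left(-357 + G\right) W = \left(-357 + 474\right) \left(-9\right) = 117 \left(-9\right) = -1053$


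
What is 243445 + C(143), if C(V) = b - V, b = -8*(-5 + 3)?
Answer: 243318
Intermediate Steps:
b = 16 (b = -8*(-2) = 16)
C(V) = 16 - V
243445 + C(143) = 243445 + (16 - 1*143) = 243445 + (16 - 143) = 243445 - 127 = 243318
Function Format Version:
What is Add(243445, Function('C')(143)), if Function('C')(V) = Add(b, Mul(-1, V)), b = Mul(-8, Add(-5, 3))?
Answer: 243318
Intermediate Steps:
b = 16 (b = Mul(-8, -2) = 16)
Function('C')(V) = Add(16, Mul(-1, V))
Add(243445, Function('C')(143)) = Add(243445, Add(16, Mul(-1, 143))) = Add(243445, Add(16, -143)) = Add(243445, -127) = 243318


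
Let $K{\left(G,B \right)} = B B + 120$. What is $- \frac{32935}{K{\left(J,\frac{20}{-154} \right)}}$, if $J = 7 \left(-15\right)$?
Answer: $- \frac{39054323}{142316} \approx -274.42$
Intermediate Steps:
$J = -105$
$K{\left(G,B \right)} = 120 + B^{2}$ ($K{\left(G,B \right)} = B^{2} + 120 = 120 + B^{2}$)
$- \frac{32935}{K{\left(J,\frac{20}{-154} \right)}} = - \frac{32935}{120 + \left(\frac{20}{-154}\right)^{2}} = - \frac{32935}{120 + \left(20 \left(- \frac{1}{154}\right)\right)^{2}} = - \frac{32935}{120 + \left(- \frac{10}{77}\right)^{2}} = - \frac{32935}{120 + \frac{100}{5929}} = - \frac{32935}{\frac{711580}{5929}} = \left(-32935\right) \frac{5929}{711580} = - \frac{39054323}{142316}$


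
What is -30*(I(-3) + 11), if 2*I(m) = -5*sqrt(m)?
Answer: -330 + 75*I*sqrt(3) ≈ -330.0 + 129.9*I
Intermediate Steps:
I(m) = -5*sqrt(m)/2 (I(m) = (-5*sqrt(m))/2 = -5*sqrt(m)/2)
-30*(I(-3) + 11) = -30*(-5*I*sqrt(3)/2 + 11) = -30*(11 - 5*I*sqrt(3)/2) = -330 + 75*I*sqrt(3)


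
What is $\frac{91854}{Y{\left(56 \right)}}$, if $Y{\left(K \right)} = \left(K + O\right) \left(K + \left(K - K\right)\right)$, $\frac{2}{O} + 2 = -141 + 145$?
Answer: $\frac{2187}{76} \approx 28.776$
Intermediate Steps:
$O = 1$ ($O = \frac{2}{-2 + \left(-141 + 145\right)} = \frac{2}{-2 + 4} = \frac{2}{2} = 2 \cdot \frac{1}{2} = 1$)
$Y{\left(K \right)} = K \left(1 + K\right)$ ($Y{\left(K \right)} = \left(K + 1\right) \left(K + \left(K - K\right)\right) = \left(1 + K\right) \left(K + 0\right) = \left(1 + K\right) K = K \left(1 + K\right)$)
$\frac{91854}{Y{\left(56 \right)}} = \frac{91854}{56 \left(1 + 56\right)} = \frac{91854}{56 \cdot 57} = \frac{91854}{3192} = 91854 \cdot \frac{1}{3192} = \frac{2187}{76}$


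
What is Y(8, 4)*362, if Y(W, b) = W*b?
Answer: 11584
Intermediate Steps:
Y(8, 4)*362 = (8*4)*362 = 32*362 = 11584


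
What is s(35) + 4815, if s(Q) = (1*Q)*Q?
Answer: 6040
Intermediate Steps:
s(Q) = Q**2 (s(Q) = Q*Q = Q**2)
s(35) + 4815 = 35**2 + 4815 = 1225 + 4815 = 6040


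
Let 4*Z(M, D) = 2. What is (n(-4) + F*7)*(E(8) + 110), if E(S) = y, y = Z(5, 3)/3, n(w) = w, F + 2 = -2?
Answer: -10576/3 ≈ -3525.3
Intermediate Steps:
F = -4 (F = -2 - 2 = -4)
Z(M, D) = ½ (Z(M, D) = (¼)*2 = ½)
y = ⅙ (y = (½)/3 = (½)*(⅓) = ⅙ ≈ 0.16667)
E(S) = ⅙
(n(-4) + F*7)*(E(8) + 110) = (-4 - 4*7)*(⅙ + 110) = (-4 - 28)*(661/6) = -32*661/6 = -10576/3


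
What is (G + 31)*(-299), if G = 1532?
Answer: -467337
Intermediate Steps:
(G + 31)*(-299) = (1532 + 31)*(-299) = 1563*(-299) = -467337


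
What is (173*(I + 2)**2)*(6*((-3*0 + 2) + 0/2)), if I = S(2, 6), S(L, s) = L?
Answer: 33216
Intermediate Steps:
I = 2
(173*(I + 2)**2)*(6*((-3*0 + 2) + 0/2)) = (173*(2 + 2)**2)*(6*((-3*0 + 2) + 0/2)) = (173*4**2)*(6*((0 + 2) + 0*(1/2))) = (173*16)*(6*(2 + 0)) = 2768*(6*2) = 2768*12 = 33216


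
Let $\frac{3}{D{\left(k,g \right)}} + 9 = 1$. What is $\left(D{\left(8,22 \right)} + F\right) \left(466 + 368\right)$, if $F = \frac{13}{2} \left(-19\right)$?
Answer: $- \frac{413247}{4} \approx -1.0331 \cdot 10^{5}$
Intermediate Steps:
$D{\left(k,g \right)} = - \frac{3}{8}$ ($D{\left(k,g \right)} = \frac{3}{-9 + 1} = \frac{3}{-8} = 3 \left(- \frac{1}{8}\right) = - \frac{3}{8}$)
$F = - \frac{247}{2}$ ($F = 13 \cdot \frac{1}{2} \left(-19\right) = \frac{13}{2} \left(-19\right) = - \frac{247}{2} \approx -123.5$)
$\left(D{\left(8,22 \right)} + F\right) \left(466 + 368\right) = \left(- \frac{3}{8} - \frac{247}{2}\right) \left(466 + 368\right) = \left(- \frac{991}{8}\right) 834 = - \frac{413247}{4}$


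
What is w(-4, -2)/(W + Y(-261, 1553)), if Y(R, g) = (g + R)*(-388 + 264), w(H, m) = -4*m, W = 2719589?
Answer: 8/2559381 ≈ 3.1258e-6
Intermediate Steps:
Y(R, g) = -124*R - 124*g (Y(R, g) = (R + g)*(-124) = -124*R - 124*g)
w(-4, -2)/(W + Y(-261, 1553)) = (-4*(-2))/(2719589 + (-124*(-261) - 124*1553)) = 8/(2719589 + (32364 - 192572)) = 8/(2719589 - 160208) = 8/2559381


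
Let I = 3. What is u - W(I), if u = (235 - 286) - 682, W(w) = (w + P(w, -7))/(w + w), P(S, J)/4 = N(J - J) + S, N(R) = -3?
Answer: -1467/2 ≈ -733.50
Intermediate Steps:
P(S, J) = -12 + 4*S (P(S, J) = 4*(-3 + S) = -12 + 4*S)
W(w) = (-12 + 5*w)/(2*w) (W(w) = (w + (-12 + 4*w))/(w + w) = (-12 + 5*w)/((2*w)) = (-12 + 5*w)*(1/(2*w)) = (-12 + 5*w)/(2*w))
u = -733 (u = -51 - 682 = -733)
u - W(I) = -733 - (5/2 - 6/3) = -733 - (5/2 - 6*⅓) = -733 - (5/2 - 2) = -733 - 1*½ = -733 - ½ = -1467/2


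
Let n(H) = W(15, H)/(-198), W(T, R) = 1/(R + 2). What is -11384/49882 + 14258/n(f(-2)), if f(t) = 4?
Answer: -422463233956/24941 ≈ -1.6938e+7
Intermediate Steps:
W(T, R) = 1/(2 + R)
n(H) = -1/(198*(2 + H)) (n(H) = 1/((2 + H)*(-198)) = -1/198/(2 + H) = -1/(198*(2 + H)))
-11384/49882 + 14258/n(f(-2)) = -11384/49882 + 14258/((-1/(396 + 198*4))) = -11384*1/49882 + 14258/((-1/(396 + 792))) = -5692/24941 + 14258/((-1/1188)) = -5692/24941 + 14258/((-1*1/1188)) = -5692/24941 + 14258/(-1/1188) = -5692/24941 + 14258*(-1188) = -5692/24941 - 16938504 = -422463233956/24941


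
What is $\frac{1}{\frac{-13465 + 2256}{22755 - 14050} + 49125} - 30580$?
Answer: $- \frac{13076678182575}{427621916} \approx -30580.0$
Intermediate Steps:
$\frac{1}{\frac{-13465 + 2256}{22755 - 14050} + 49125} - 30580 = \frac{1}{- \frac{11209}{8705} + 49125} - 30580 = \frac{1}{\frac{427621916}{8705}} - 30580 = \frac{8705}{427621916} - 30580 = - \frac{13076678182575}{427621916}$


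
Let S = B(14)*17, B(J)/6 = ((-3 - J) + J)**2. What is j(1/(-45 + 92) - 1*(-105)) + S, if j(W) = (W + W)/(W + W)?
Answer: 919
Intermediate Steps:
B(J) = 54 (B(J) = 6*((-3 - J) + J)**2 = 6*(-3)**2 = 6*9 = 54)
j(W) = 1 (j(W) = (2*W)/((2*W)) = (2*W)*(1/(2*W)) = 1)
S = 918 (S = 54*17 = 918)
j(1/(-45 + 92) - 1*(-105)) + S = 1 + 918 = 919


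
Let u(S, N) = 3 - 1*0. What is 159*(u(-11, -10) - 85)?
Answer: -13038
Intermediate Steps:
u(S, N) = 3 (u(S, N) = 3 + 0 = 3)
159*(u(-11, -10) - 85) = 159*(3 - 85) = 159*(-82) = -13038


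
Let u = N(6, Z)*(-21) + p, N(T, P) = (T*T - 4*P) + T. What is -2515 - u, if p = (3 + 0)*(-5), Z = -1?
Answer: -1534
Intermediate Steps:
p = -15 (p = 3*(-5) = -15)
N(T, P) = T + T² - 4*P (N(T, P) = (T² - 4*P) + T = T + T² - 4*P)
u = -981 (u = (6 + 6² - 4*(-1))*(-21) - 15 = (6 + 36 + 4)*(-21) - 15 = 46*(-21) - 15 = -966 - 15 = -981)
-2515 - u = -2515 - 1*(-981) = -2515 + 981 = -1534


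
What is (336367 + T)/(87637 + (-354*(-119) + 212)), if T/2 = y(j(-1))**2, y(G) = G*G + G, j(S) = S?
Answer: 336367/129975 ≈ 2.5879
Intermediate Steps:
y(G) = G + G**2 (y(G) = G**2 + G = G + G**2)
T = 0 (T = 2*(-(1 - 1))**2 = 2*(-1*0)**2 = 2*0**2 = 2*0 = 0)
(336367 + T)/(87637 + (-354*(-119) + 212)) = (336367 + 0)/(87637 + (-354*(-119) + 212)) = 336367/(87637 + (42126 + 212)) = 336367/(87637 + 42338) = 336367/129975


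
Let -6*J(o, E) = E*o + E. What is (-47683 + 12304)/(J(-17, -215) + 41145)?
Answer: -106137/121715 ≈ -0.87201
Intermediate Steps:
J(o, E) = -E/6 - E*o/6 (J(o, E) = -(E*o + E)/6 = -(E + E*o)/6 = -E/6 - E*o/6)
(-47683 + 12304)/(J(-17, -215) + 41145) = (-47683 + 12304)/(-1/6*(-215)*(1 - 17) + 41145) = -35379/(-1/6*(-215)*(-16) + 41145) = -35379/(-1720/3 + 41145) = -35379/121715/3 = -35379*3/121715 = -106137/121715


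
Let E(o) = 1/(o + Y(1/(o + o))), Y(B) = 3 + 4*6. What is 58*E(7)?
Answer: 29/17 ≈ 1.7059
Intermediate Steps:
Y(B) = 27 (Y(B) = 3 + 24 = 27)
E(o) = 1/(27 + o) (E(o) = 1/(o + 27) = 1/(27 + o))
58*E(7) = 58/(27 + 7) = 58/34 = 58*(1/34) = 29/17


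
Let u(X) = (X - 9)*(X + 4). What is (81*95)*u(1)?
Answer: -307800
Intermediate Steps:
u(X) = (-9 + X)*(4 + X)
(81*95)*u(1) = (81*95)*(-36 + 1**2 - 5*1) = 7695*(-36 + 1 - 5) = 7695*(-40) = -307800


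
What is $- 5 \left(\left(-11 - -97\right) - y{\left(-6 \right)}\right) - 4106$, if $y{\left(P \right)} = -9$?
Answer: $-4581$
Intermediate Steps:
$- 5 \left(\left(-11 - -97\right) - y{\left(-6 \right)}\right) - 4106 = - 5 \left(\left(-11 - -97\right) - -9\right) - 4106 = - 5 \left(\left(-11 + 97\right) + 9\right) - 4106 = - 5 \left(86 + 9\right) - 4106 = \left(-5\right) 95 - 4106 = -475 - 4106 = -4581$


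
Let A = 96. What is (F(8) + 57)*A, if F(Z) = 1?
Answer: 5568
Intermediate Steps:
(F(8) + 57)*A = (1 + 57)*96 = 58*96 = 5568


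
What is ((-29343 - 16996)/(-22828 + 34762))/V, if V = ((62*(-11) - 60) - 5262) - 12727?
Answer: 46339/223535754 ≈ 0.00020730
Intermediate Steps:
V = -18731 (V = ((-682 - 60) - 5262) - 12727 = (-742 - 5262) - 12727 = -6004 - 12727 = -18731)
((-29343 - 16996)/(-22828 + 34762))/V = ((-29343 - 16996)/(-22828 + 34762))/(-18731) = -46339/11934*(-1/18731) = 46339/223535754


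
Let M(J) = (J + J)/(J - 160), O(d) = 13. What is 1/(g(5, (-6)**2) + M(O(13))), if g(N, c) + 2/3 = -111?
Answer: -147/16441 ≈ -0.0089411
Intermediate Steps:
g(N, c) = -335/3 (g(N, c) = -2/3 - 111 = -335/3)
M(J) = 2*J/(-160 + J) (M(J) = (2*J)/(-160 + J) = 2*J/(-160 + J))
1/(g(5, (-6)**2) + M(O(13))) = 1/(-335/3 + 2*13/(-160 + 13)) = 1/(-335/3 + 2*13/(-147)) = 1/(-335/3 + 2*13*(-1/147)) = 1/(-335/3 - 26/147) = 1/(-16441/147) = -147/16441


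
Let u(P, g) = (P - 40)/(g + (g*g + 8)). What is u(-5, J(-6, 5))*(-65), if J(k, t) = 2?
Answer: 2925/14 ≈ 208.93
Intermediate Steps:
u(P, g) = (-40 + P)/(8 + g + g²) (u(P, g) = (-40 + P)/(g + (g² + 8)) = (-40 + P)/(g + (8 + g²)) = (-40 + P)/(8 + g + g²))
u(-5, J(-6, 5))*(-65) = ((-40 - 5)/(8 + 2 + 2²))*(-65) = (-45/(8 + 2 + 4))*(-65) = (-45/14)*(-65) = ((1/14)*(-45))*(-65) = -45/14*(-65) = 2925/14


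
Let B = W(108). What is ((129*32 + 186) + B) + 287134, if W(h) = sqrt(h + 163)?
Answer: 291448 + sqrt(271) ≈ 2.9146e+5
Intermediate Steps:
W(h) = sqrt(163 + h)
B = sqrt(271) (B = sqrt(163 + 108) = sqrt(271) ≈ 16.462)
((129*32 + 186) + B) + 287134 = ((129*32 + 186) + sqrt(271)) + 287134 = ((4128 + 186) + sqrt(271)) + 287134 = (4314 + sqrt(271)) + 287134 = 291448 + sqrt(271)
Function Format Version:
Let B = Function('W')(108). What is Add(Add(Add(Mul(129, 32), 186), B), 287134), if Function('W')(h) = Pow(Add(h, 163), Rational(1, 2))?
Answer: Add(291448, Pow(271, Rational(1, 2))) ≈ 2.9146e+5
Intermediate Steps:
Function('W')(h) = Pow(Add(163, h), Rational(1, 2))
B = Pow(271, Rational(1, 2)) (B = Pow(Add(163, 108), Rational(1, 2)) = Pow(271, Rational(1, 2)) ≈ 16.462)
Add(Add(Add(Mul(129, 32), 186), B), 287134) = Add(Add(Add(Mul(129, 32), 186), Pow(271, Rational(1, 2))), 287134) = Add(Add(Add(4128, 186), Pow(271, Rational(1, 2))), 287134) = Add(Add(4314, Pow(271, Rational(1, 2))), 287134) = Add(291448, Pow(271, Rational(1, 2)))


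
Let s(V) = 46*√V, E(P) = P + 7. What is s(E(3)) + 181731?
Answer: 181731 + 46*√10 ≈ 1.8188e+5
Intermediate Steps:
E(P) = 7 + P
s(E(3)) + 181731 = 46*√(7 + 3) + 181731 = 46*√10 + 181731 = 181731 + 46*√10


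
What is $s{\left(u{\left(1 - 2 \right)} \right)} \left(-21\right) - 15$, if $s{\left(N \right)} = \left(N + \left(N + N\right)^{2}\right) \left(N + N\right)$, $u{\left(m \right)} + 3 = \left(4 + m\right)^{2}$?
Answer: $-37815$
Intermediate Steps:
$u{\left(m \right)} = -3 + \left(4 + m\right)^{2}$
$s{\left(N \right)} = 2 N \left(N + 4 N^{2}\right)$ ($s{\left(N \right)} = \left(N + \left(2 N\right)^{2}\right) 2 N = \left(N + 4 N^{2}\right) 2 N = 2 N \left(N + 4 N^{2}\right)$)
$s{\left(u{\left(1 - 2 \right)} \right)} \left(-21\right) - 15 = \left(-3 + \left(4 + \left(1 - 2\right)\right)^{2}\right)^{2} \left(2 + 8 \left(-3 + \left(4 + \left(1 - 2\right)\right)^{2}\right)\right) \left(-21\right) - 15 = \left(-3 + \left(4 - 1\right)^{2}\right)^{2} \left(2 + 8 \left(-3 + \left(4 - 1\right)^{2}\right)\right) \left(-21\right) - 15 = \left(-3 + 3^{2}\right)^{2} \left(2 + 8 \left(-3 + 3^{2}\right)\right) \left(-21\right) - 15 = \left(-3 + 9\right)^{2} \left(2 + 8 \left(-3 + 9\right)\right) \left(-21\right) - 15 = 6^{2} \left(2 + 8 \cdot 6\right) \left(-21\right) - 15 = 36 \left(2 + 48\right) \left(-21\right) - 15 = 36 \cdot 50 \left(-21\right) - 15 = 1800 \left(-21\right) - 15 = -37800 - 15 = -37815$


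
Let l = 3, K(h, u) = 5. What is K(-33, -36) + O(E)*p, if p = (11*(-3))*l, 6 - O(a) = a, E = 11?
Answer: 500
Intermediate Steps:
O(a) = 6 - a
p = -99 (p = (11*(-3))*3 = -33*3 = -99)
K(-33, -36) + O(E)*p = 5 + (6 - 1*11)*(-99) = 5 + (6 - 11)*(-99) = 5 - 5*(-99) = 5 + 495 = 500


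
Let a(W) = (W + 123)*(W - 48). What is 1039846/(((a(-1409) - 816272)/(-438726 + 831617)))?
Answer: 204273067393/528715 ≈ 3.8636e+5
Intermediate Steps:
a(W) = (-48 + W)*(123 + W) (a(W) = (123 + W)*(-48 + W) = (-48 + W)*(123 + W))
1039846/(((a(-1409) - 816272)/(-438726 + 831617))) = 1039846/((((-5904 + (-1409)**2 + 75*(-1409)) - 816272)/(-438726 + 831617))) = 1039846/((((-5904 + 1985281 - 105675) - 816272)/392891)) = 1039846/(((1873702 - 816272)*(1/392891))) = 1039846/((1057430*(1/392891))) = 1039846/(1057430/392891) = 1039846*(392891/1057430) = 204273067393/528715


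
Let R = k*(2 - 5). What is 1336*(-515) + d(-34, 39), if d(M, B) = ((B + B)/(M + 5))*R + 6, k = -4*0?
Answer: -688034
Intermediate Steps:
k = 0
R = 0 (R = 0*(2 - 5) = 0*(-3) = 0)
d(M, B) = 6 (d(M, B) = ((B + B)/(M + 5))*0 + 6 = ((2*B)/(5 + M))*0 + 6 = (2*B/(5 + M))*0 + 6 = 0 + 6 = 6)
1336*(-515) + d(-34, 39) = 1336*(-515) + 6 = -688040 + 6 = -688034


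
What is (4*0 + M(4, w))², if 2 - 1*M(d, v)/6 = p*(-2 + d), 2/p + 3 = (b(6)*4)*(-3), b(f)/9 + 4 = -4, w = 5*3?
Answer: 11806096/82369 ≈ 143.33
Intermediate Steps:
w = 15
b(f) = -72 (b(f) = -36 + 9*(-4) = -36 - 36 = -72)
p = 2/861 (p = 2/(-3 - 72*4*(-3)) = 2/(-3 - 288*(-3)) = 2/(-3 + 864) = 2/861 ≈ 0.0023229)
M(d, v) = 3452/287 - 4*d/287 (M(d, v) = 12 - 4*(-2 + d)/287 = 12 - 6*(-4/861 + 2*d/861) = 12 + (8/287 - 4*d/287) = 3452/287 - 4*d/287)
(4*0 + M(4, w))² = (4*0 + (3452/287 - 4/287*4))² = (0 + (3452/287 - 16/287))² = (0 + 3436/287)² = (3436/287)² = 11806096/82369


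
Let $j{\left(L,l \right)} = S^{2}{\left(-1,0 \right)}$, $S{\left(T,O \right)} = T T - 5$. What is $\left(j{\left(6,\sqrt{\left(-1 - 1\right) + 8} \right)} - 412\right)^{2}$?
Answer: $156816$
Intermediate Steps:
$S{\left(T,O \right)} = -5 + T^{2}$ ($S{\left(T,O \right)} = T^{2} - 5 = -5 + T^{2}$)
$j{\left(L,l \right)} = 16$ ($j{\left(L,l \right)} = \left(-5 + \left(-1\right)^{2}\right)^{2} = \left(-5 + 1\right)^{2} = \left(-4\right)^{2} = 16$)
$\left(j{\left(6,\sqrt{\left(-1 - 1\right) + 8} \right)} - 412\right)^{2} = \left(16 - 412\right)^{2} = \left(-396\right)^{2} = 156816$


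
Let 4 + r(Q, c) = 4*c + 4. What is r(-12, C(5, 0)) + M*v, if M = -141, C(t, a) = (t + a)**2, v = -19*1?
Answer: 2779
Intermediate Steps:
v = -19
C(t, a) = (a + t)**2
r(Q, c) = 4*c (r(Q, c) = -4 + (4*c + 4) = -4 + (4 + 4*c) = 4*c)
r(-12, C(5, 0)) + M*v = 4*(0 + 5)**2 - 141*(-19) = 4*5**2 + 2679 = 4*25 + 2679 = 100 + 2679 = 2779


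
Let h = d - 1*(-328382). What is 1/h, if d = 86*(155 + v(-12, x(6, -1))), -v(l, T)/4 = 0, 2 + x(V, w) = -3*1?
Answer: 1/341712 ≈ 2.9264e-6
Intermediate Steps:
x(V, w) = -5 (x(V, w) = -2 - 3*1 = -2 - 3 = -5)
v(l, T) = 0 (v(l, T) = -4*0 = 0)
d = 13330 (d = 86*(155 + 0) = 86*155 = 13330)
h = 341712 (h = 13330 - 1*(-328382) = 13330 + 328382 = 341712)
1/h = 1/341712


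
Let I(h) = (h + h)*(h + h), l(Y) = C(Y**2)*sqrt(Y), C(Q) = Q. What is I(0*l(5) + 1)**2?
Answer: 16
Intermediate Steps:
l(Y) = Y**(5/2) (l(Y) = Y**2*sqrt(Y) = Y**(5/2))
I(h) = 4*h**2 (I(h) = (2*h)*(2*h) = 4*h**2)
I(0*l(5) + 1)**2 = (4*(0*5**(5/2) + 1)**2)**2 = (4*(0*(25*sqrt(5)) + 1)**2)**2 = (4*(0 + 1)**2)**2 = (4*1**2)**2 = (4*1)**2 = 4**2 = 16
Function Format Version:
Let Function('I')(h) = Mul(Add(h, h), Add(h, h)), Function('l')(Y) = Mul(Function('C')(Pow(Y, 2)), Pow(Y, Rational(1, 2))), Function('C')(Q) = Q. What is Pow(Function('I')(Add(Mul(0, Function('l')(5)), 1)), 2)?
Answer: 16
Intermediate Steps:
Function('l')(Y) = Pow(Y, Rational(5, 2)) (Function('l')(Y) = Mul(Pow(Y, 2), Pow(Y, Rational(1, 2))) = Pow(Y, Rational(5, 2)))
Function('I')(h) = Mul(4, Pow(h, 2)) (Function('I')(h) = Mul(Mul(2, h), Mul(2, h)) = Mul(4, Pow(h, 2)))
Pow(Function('I')(Add(Mul(0, Function('l')(5)), 1)), 2) = Pow(Mul(4, Pow(Add(Mul(0, Pow(5, Rational(5, 2))), 1), 2)), 2) = Pow(Mul(4, Pow(Add(Mul(0, Mul(25, Pow(5, Rational(1, 2)))), 1), 2)), 2) = Pow(Mul(4, Pow(Add(0, 1), 2)), 2) = Pow(Mul(4, Pow(1, 2)), 2) = Pow(Mul(4, 1), 2) = Pow(4, 2) = 16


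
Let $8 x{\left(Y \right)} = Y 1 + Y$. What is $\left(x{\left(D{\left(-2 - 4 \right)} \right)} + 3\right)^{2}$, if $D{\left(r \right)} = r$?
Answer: $\frac{9}{4} \approx 2.25$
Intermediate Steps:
$x{\left(Y \right)} = \frac{Y}{4}$ ($x{\left(Y \right)} = \frac{Y 1 + Y}{8} = \frac{Y + Y}{8} = \frac{2 Y}{8} = \frac{Y}{4}$)
$\left(x{\left(D{\left(-2 - 4 \right)} \right)} + 3\right)^{2} = \left(\frac{-2 - 4}{4} + 3\right)^{2} = \left(\frac{1}{4} \left(-6\right) + 3\right)^{2} = \left(- \frac{3}{2} + 3\right)^{2} = \left(\frac{3}{2}\right)^{2} = \frac{9}{4}$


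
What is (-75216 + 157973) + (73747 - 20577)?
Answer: 135927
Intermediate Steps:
(-75216 + 157973) + (73747 - 20577) = 82757 + 53170 = 135927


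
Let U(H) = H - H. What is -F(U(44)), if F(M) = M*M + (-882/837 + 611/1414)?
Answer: 81749/131502 ≈ 0.62166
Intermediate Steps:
U(H) = 0
F(M) = -81749/131502 + M² (F(M) = M² + (-882*1/837 + 611*(1/1414)) = M² + (-98/93 + 611/1414) = M² - 81749/131502 = -81749/131502 + M²)
-F(U(44)) = -(-81749/131502 + 0²) = -(-81749/131502 + 0) = -1*(-81749/131502) = 81749/131502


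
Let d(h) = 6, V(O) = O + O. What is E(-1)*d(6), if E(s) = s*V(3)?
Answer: -36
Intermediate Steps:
V(O) = 2*O
E(s) = 6*s (E(s) = s*(2*3) = s*6 = 6*s)
E(-1)*d(6) = (6*(-1))*6 = -6*6 = -36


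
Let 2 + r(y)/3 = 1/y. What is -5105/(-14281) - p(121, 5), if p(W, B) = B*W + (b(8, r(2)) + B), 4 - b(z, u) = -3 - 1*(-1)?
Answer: -8791991/14281 ≈ -615.64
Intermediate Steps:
r(y) = -6 + 3/y
b(z, u) = 6 (b(z, u) = 4 - (-3 - 1*(-1)) = 4 - (-3 + 1) = 4 - 1*(-2) = 4 + 2 = 6)
p(W, B) = 6 + B + B*W (p(W, B) = B*W + (6 + B) = 6 + B + B*W)
-5105/(-14281) - p(121, 5) = -5105/(-14281) - (6 + 5 + 5*121) = -5105*(-1/14281) - (6 + 5 + 605) = 5105/14281 - 1*616 = 5105/14281 - 616 = -8791991/14281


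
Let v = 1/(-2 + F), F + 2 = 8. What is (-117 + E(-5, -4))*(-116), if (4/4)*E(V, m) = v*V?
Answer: 13717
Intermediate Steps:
F = 6 (F = -2 + 8 = 6)
v = 1/4 (v = 1/(-2 + 6) = 1/4 ≈ 0.25000)
E(V, m) = V/4
(-117 + E(-5, -4))*(-116) = (-117 + (1/4)*(-5))*(-116) = (-117 - 5/4)*(-116) = -473/4*(-116) = 13717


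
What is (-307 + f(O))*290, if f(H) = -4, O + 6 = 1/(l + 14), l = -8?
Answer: -90190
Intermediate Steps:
O = -35/6 (O = -6 + 1/(-8 + 14) = -6 + 1/6 = -6 + ⅙ = -35/6 ≈ -5.8333)
(-307 + f(O))*290 = (-307 - 4)*290 = -311*290 = -90190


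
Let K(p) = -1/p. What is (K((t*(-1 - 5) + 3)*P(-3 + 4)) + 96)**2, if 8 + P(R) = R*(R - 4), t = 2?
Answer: 90307009/9801 ≈ 9214.1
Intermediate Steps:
P(R) = -8 + R*(-4 + R) (P(R) = -8 + R*(R - 4) = -8 + R*(-4 + R))
(K((t*(-1 - 5) + 3)*P(-3 + 4)) + 96)**2 = (-1/((2*(-1 - 5) + 3)*(-8 + (-3 + 4)**2 - 4*(-3 + 4))) + 96)**2 = (-1/((2*(-6) + 3)*(-8 + 1**2 - 4*1)) + 96)**2 = (-1/((-12 + 3)*(-8 + 1 - 4)) + 96)**2 = (-1/((-9*(-11))) + 96)**2 = (-1/99 + 96)**2 = (9503/99)**2 = 90307009/9801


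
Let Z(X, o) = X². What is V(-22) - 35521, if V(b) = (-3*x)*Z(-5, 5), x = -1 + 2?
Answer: -35596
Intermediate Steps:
x = 1
V(b) = -75 (V(b) = -3*1*(-5)² = -3*25 = -75)
V(-22) - 35521 = -75 - 35521 = -35596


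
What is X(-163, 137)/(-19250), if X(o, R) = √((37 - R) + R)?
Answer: -√37/19250 ≈ -0.00031599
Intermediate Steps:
X(o, R) = √37
X(-163, 137)/(-19250) = √37/(-19250) = √37*(-1/19250) = -√37/19250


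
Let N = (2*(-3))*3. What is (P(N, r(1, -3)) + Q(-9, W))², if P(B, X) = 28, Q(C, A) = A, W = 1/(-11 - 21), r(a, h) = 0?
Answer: 801025/1024 ≈ 782.25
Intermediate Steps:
W = -1/32 (W = 1/(-32) = -1/32 ≈ -0.031250)
N = -18 (N = -6*3 = -18)
(P(N, r(1, -3)) + Q(-9, W))² = (28 - 1/32)² = (895/32)² = 801025/1024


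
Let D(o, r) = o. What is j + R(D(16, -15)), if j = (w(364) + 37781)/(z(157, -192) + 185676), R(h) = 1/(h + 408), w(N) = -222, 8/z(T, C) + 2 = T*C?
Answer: 7588639391/37082700058 ≈ 0.20464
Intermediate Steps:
z(T, C) = 8/(-2 + C*T) (z(T, C) = 8/(-2 + T*C) = 8/(-2 + C*T))
R(h) = 1/(408 + h)
j = 566126807/2798694344 (j = (-222 + 37781)/(8/(-2 - 192*157) + 185676) = 37559/(8/(-2 - 30144) + 185676) = 37559/(8/(-30146) + 185676) = 37559/(8*(-1/30146) + 185676) = 37559/(-4/15073 + 185676) = 37559/(2798694344/15073) = 37559*(15073/2798694344) = 566126807/2798694344 ≈ 0.20228)
j + R(D(16, -15)) = 566126807/2798694344 + 1/(408 + 16) = 566126807/2798694344 + 1/424 = 7588639391/37082700058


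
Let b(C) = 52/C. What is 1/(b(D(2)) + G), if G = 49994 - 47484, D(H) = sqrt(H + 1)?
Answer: 3765/9448798 - 13*sqrt(3)/4724399 ≈ 0.00039370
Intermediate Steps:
D(H) = sqrt(1 + H)
G = 2510
1/(b(D(2)) + G) = 1/(52/(sqrt(1 + 2)) + 2510) = 1/(52/(sqrt(3)) + 2510) = 1/(52*(sqrt(3)/3) + 2510) = 1/(52*sqrt(3)/3 + 2510) = 1/(2510 + 52*sqrt(3)/3)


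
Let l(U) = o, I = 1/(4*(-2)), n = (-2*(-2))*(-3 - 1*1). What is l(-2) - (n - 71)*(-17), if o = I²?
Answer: -94655/64 ≈ -1479.0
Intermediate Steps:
n = -16 (n = 4*(-3 - 1) = 4*(-4) = -16)
I = -⅛ (I = 1/(-8) = -⅛ ≈ -0.12500)
o = 1/64 (o = (-⅛)² = 1/64 ≈ 0.015625)
l(U) = 1/64
l(-2) - (n - 71)*(-17) = 1/64 - (-16 - 71)*(-17) = 1/64 - (-87)*(-17) = 1/64 - 1*1479 = 1/64 - 1479 = -94655/64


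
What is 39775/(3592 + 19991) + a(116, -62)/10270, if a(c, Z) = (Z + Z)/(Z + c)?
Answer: 1837957934/1089888345 ≈ 1.6864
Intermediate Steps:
a(c, Z) = 2*Z/(Z + c) (a(c, Z) = (2*Z)/(Z + c) = 2*Z/(Z + c))
39775/(3592 + 19991) + a(116, -62)/10270 = 39775/(3592 + 19991) + (2*(-62)/(-62 + 116))/10270 = 39775/23583 + (2*(-62)/54)*(1/10270) = 39775*(1/23583) + (2*(-62)*(1/54))*(1/10270) = 39775/23583 - 62/27*1/10270 = 39775/23583 - 31/138645 = 1837957934/1089888345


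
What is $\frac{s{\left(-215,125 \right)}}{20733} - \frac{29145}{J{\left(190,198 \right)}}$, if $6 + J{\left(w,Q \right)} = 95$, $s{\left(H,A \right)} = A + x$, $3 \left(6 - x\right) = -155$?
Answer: $- \frac{1812741083}{5535711} \approx -327.46$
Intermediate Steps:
$x = \frac{173}{3}$ ($x = 6 - - \frac{155}{3} = 6 + \frac{155}{3} = \frac{173}{3} \approx 57.667$)
$s{\left(H,A \right)} = \frac{173}{3} + A$ ($s{\left(H,A \right)} = A + \frac{173}{3} = \frac{173}{3} + A$)
$J{\left(w,Q \right)} = 89$ ($J{\left(w,Q \right)} = -6 + 95 = 89$)
$\frac{s{\left(-215,125 \right)}}{20733} - \frac{29145}{J{\left(190,198 \right)}} = \frac{\frac{173}{3} + 125}{20733} - \frac{29145}{89} = \frac{548}{3} \cdot \frac{1}{20733} - \frac{29145}{89} = \frac{548}{62199} - \frac{29145}{89} = - \frac{1812741083}{5535711}$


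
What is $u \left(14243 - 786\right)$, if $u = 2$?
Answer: $26914$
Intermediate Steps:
$u \left(14243 - 786\right) = 2 \left(14243 - 786\right) = 2 \cdot 13457 = 26914$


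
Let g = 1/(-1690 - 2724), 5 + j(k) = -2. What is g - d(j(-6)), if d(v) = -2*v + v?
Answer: -30899/4414 ≈ -7.0002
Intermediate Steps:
j(k) = -7 (j(k) = -5 - 2 = -7)
d(v) = -v
g = -1/4414 (g = 1/(-4414) = -1/4414 ≈ -0.00022655)
g - d(j(-6)) = -1/4414 - (-1)*(-7) = -1/4414 - 1*7 = -1/4414 - 7 = -30899/4414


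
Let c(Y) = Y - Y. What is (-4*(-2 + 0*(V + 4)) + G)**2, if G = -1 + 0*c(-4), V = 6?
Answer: 49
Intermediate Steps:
c(Y) = 0
G = -1 (G = -1 + 0*0 = -1 + 0 = -1)
(-4*(-2 + 0*(V + 4)) + G)**2 = (-4*(-2 + 0*(6 + 4)) - 1)**2 = (-4*(-2 + 0*10) - 1)**2 = (-4*(-2 + 0) - 1)**2 = (-4*(-2) - 1)**2 = (8 - 1)**2 = 7**2 = 49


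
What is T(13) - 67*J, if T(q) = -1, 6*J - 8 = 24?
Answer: -1075/3 ≈ -358.33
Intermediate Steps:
J = 16/3 (J = 4/3 + (1/6)*24 = 4/3 + 4 = 16/3 ≈ 5.3333)
T(13) - 67*J = -1 - 67*16/3 = -1 - 1072/3 = -1075/3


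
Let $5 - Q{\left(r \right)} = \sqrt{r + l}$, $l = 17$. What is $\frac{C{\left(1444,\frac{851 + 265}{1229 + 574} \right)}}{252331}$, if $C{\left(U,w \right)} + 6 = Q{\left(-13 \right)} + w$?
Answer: $- \frac{1431}{151650931} \approx -9.4361 \cdot 10^{-6}$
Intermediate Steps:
$Q{\left(r \right)} = 5 - \sqrt{17 + r}$ ($Q{\left(r \right)} = 5 - \sqrt{r + 17} = 5 - \sqrt{17 + r}$)
$C{\left(U,w \right)} = -3 + w$ ($C{\left(U,w \right)} = -6 + \left(\left(5 - \sqrt{17 - 13}\right) + w\right) = -6 + \left(\left(5 - \sqrt{4}\right) + w\right) = -6 + \left(\left(5 - 2\right) + w\right) = -6 + \left(3 + w\right) = -3 + w$)
$\frac{C{\left(1444,\frac{851 + 265}{1229 + 574} \right)}}{252331} = \frac{-3 + \frac{851 + 265}{1229 + 574}}{252331} = \left(-3 + \frac{1116}{1803}\right) \frac{1}{252331} = \left(-3 + 1116 \cdot \frac{1}{1803}\right) \frac{1}{252331} = \left(-3 + \frac{372}{601}\right) \frac{1}{252331} = \left(- \frac{1431}{601}\right) \frac{1}{252331} = - \frac{1431}{151650931}$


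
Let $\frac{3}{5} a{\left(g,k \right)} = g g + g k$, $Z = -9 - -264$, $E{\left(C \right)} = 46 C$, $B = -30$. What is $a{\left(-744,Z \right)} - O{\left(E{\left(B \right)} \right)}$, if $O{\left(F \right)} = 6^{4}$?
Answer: $605064$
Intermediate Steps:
$Z = 255$ ($Z = -9 + 264 = 255$)
$a{\left(g,k \right)} = \frac{5 g^{2}}{3} + \frac{5 g k}{3}$ ($a{\left(g,k \right)} = \frac{5 \left(g g + g k\right)}{3} = \frac{5 \left(g^{2} + g k\right)}{3} = \frac{5 g^{2}}{3} + \frac{5 g k}{3}$)
$O{\left(F \right)} = 1296$
$a{\left(-744,Z \right)} - O{\left(E{\left(B \right)} \right)} = \frac{5}{3} \left(-744\right) \left(-744 + 255\right) - 1296 = \frac{5}{3} \left(-744\right) \left(-489\right) - 1296 = 606360 - 1296 = 605064$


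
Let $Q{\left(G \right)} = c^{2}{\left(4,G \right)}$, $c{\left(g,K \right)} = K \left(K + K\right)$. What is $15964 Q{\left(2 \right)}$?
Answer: $1021696$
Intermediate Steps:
$c{\left(g,K \right)} = 2 K^{2}$ ($c{\left(g,K \right)} = K 2 K = 2 K^{2}$)
$Q{\left(G \right)} = 4 G^{4}$ ($Q{\left(G \right)} = \left(2 G^{2}\right)^{2} = 4 G^{4}$)
$15964 Q{\left(2 \right)} = 15964 \cdot 4 \cdot 2^{4} = 15964 \cdot 4 \cdot 16 = 15964 \cdot 64 = 1021696$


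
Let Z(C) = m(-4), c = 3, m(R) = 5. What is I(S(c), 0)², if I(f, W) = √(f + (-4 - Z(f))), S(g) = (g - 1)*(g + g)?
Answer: 3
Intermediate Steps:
S(g) = 2*g*(-1 + g) (S(g) = (-1 + g)*(2*g) = 2*g*(-1 + g))
Z(C) = 5
I(f, W) = √(-9 + f) (I(f, W) = √(f + (-4 - 1*5)) = √(f + (-4 - 5)) = √(f - 9) = √(-9 + f))
I(S(c), 0)² = (√(-9 + 2*3*(-1 + 3)))² = (√(-9 + 2*3*2))² = (√(-9 + 12))² = (√3)² = 3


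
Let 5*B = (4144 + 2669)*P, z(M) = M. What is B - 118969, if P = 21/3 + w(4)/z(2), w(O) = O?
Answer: -533528/5 ≈ -1.0671e+5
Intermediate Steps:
P = 9 (P = 21/3 + 4/2 = 21*(⅓) + 4*(½) = 7 + 2 = 9)
B = 61317/5 (B = ((4144 + 2669)*9)/5 = (6813*9)/5 = (⅕)*61317 = 61317/5 ≈ 12263.)
B - 118969 = 61317/5 - 118969 = -533528/5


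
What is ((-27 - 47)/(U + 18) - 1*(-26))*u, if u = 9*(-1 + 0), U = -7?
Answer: -1908/11 ≈ -173.45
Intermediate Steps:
u = -9 (u = 9*(-1) = -9)
((-27 - 47)/(U + 18) - 1*(-26))*u = ((-27 - 47)/(-7 + 18) - 1*(-26))*(-9) = (-74/11 + 26)*(-9) = (212/11)*(-9) = -1908/11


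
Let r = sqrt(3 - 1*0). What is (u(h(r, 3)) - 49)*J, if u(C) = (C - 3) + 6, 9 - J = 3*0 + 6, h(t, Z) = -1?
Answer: -141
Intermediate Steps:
r = sqrt(3) (r = sqrt(3 + 0) = sqrt(3) ≈ 1.7320)
J = 3 (J = 9 - (3*0 + 6) = 9 - (0 + 6) = 9 - 1*6 = 9 - 6 = 3)
u(C) = 3 + C (u(C) = (-3 + C) + 6 = 3 + C)
(u(h(r, 3)) - 49)*J = ((3 - 1) - 49)*3 = (2 - 49)*3 = -47*3 = -141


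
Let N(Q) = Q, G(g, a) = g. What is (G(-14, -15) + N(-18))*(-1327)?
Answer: 42464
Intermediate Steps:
(G(-14, -15) + N(-18))*(-1327) = (-14 - 18)*(-1327) = -32*(-1327) = 42464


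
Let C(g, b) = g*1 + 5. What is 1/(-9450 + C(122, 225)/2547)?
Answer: -2547/24069023 ≈ -0.00010582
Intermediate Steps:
C(g, b) = 5 + g (C(g, b) = g + 5 = 5 + g)
1/(-9450 + C(122, 225)/2547) = 1/(-9450 + (5 + 122)/2547) = 1/(-9450 + 127*(1/2547)) = 1/(-9450 + 127/2547) = 1/(-24069023/2547) = -2547/24069023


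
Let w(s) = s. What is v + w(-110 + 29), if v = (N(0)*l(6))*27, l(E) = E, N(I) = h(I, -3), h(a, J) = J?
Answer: -567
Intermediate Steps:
N(I) = -3
v = -486 (v = -3*6*27 = -18*27 = -486)
v + w(-110 + 29) = -486 + (-110 + 29) = -486 - 81 = -567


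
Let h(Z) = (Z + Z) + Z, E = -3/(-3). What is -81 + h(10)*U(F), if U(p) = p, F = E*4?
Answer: 39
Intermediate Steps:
E = 1 (E = -3*(-⅓) = 1)
h(Z) = 3*Z (h(Z) = 2*Z + Z = 3*Z)
F = 4 (F = 1*4 = 4)
-81 + h(10)*U(F) = -81 + (3*10)*4 = -81 + 30*4 = -81 + 120 = 39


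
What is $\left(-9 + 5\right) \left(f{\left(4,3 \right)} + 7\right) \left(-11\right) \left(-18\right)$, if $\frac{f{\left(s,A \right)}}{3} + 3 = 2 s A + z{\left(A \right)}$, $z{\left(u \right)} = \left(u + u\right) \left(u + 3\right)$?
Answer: $-140976$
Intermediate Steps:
$z{\left(u \right)} = 2 u \left(3 + u\right)$
$f{\left(s,A \right)} = -9 + 6 A s + 6 A \left(3 + A\right)$ ($f{\left(s,A \right)} = -9 + 3 \left(2 s A + 2 A \left(3 + A\right)\right) = -9 + 3 \left(2 A s + 2 A \left(3 + A\right)\right) = -9 + \left(6 A s + 6 A \left(3 + A\right)\right) = -9 + 6 A s + 6 A \left(3 + A\right)$)
$\left(-9 + 5\right) \left(f{\left(4,3 \right)} + 7\right) \left(-11\right) \left(-18\right) = \left(-9 + 5\right) \left(\left(-9 + 6 \cdot 3 \cdot 4 + 6 \cdot 3 \left(3 + 3\right)\right) + 7\right) \left(-11\right) \left(-18\right) = - 4 \left(\left(-9 + 72 + 6 \cdot 3 \cdot 6\right) + 7\right) \left(-11\right) \left(-18\right) = - 4 \left(\left(-9 + 72 + 108\right) + 7\right) \left(-11\right) \left(-18\right) = - 4 \left(171 + 7\right) \left(-11\right) \left(-18\right) = \left(-4\right) 178 \left(-11\right) \left(-18\right) = \left(-712\right) \left(-11\right) \left(-18\right) = 7832 \left(-18\right) = -140976$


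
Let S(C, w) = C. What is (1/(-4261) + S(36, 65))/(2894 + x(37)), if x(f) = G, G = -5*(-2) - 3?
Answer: 153395/12361161 ≈ 0.012409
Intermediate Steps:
G = 7 (G = 10 - 3 = 7)
x(f) = 7
(1/(-4261) + S(36, 65))/(2894 + x(37)) = (1/(-4261) + 36)/(2894 + 7) = (-1/4261 + 36)/2901 = (153395/4261)*(1/2901) = 153395/12361161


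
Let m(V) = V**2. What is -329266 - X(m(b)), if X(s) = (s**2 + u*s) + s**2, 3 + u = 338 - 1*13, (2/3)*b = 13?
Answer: -5927093/8 ≈ -7.4089e+5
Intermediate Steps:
b = 39/2 (b = (3/2)*13 = 39/2 ≈ 19.500)
u = 322 (u = -3 + (338 - 1*13) = -3 + (338 - 13) = -3 + 325 = 322)
X(s) = 2*s**2 + 322*s (X(s) = (s**2 + 322*s) + s**2 = 2*s**2 + 322*s)
-329266 - X(m(b)) = -329266 - 2*(39/2)**2*(161 + (39/2)**2) = -329266 - 2*1521*(161 + 1521/4)/4 = -329266 - 2*1521*2165/(4*4) = -329266 - 1*3292965/8 = -329266 - 3292965/8 = -5927093/8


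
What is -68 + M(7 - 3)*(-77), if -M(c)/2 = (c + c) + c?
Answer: 1780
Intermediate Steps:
M(c) = -6*c (M(c) = -2*((c + c) + c) = -2*(2*c + c) = -6*c)
-68 + M(7 - 3)*(-77) = -68 - 6*(7 - 3)*(-77) = -68 - 6*4*(-77) = -68 - 24*(-77) = -68 + 1848 = 1780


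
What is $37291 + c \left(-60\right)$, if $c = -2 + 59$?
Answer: $33871$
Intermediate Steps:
$c = 57$
$37291 + c \left(-60\right) = 37291 + 57 \left(-60\right) = 37291 - 3420 = 33871$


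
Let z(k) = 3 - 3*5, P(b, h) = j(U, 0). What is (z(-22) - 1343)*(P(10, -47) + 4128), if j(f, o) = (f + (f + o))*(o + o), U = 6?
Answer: -5593440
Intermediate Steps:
j(f, o) = 2*o*(o + 2*f) (j(f, o) = (o + 2*f)*(2*o) = 2*o*(o + 2*f))
P(b, h) = 0 (P(b, h) = 2*0*(0 + 2*6) = 2*0*(0 + 12) = 2*0*12 = 0)
z(k) = -12 (z(k) = 3 - 15 = -12)
(z(-22) - 1343)*(P(10, -47) + 4128) = (-12 - 1343)*(0 + 4128) = -1355*4128 = -5593440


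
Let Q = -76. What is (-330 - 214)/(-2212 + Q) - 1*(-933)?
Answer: 133453/143 ≈ 933.24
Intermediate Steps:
(-330 - 214)/(-2212 + Q) - 1*(-933) = (-330 - 214)/(-2212 - 76) - 1*(-933) = -544/(-2288) + 933 = -544*(-1/2288) + 933 = 34/143 + 933 = 133453/143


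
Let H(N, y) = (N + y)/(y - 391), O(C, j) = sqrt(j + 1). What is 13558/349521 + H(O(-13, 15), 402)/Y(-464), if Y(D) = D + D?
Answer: -60439/61515696 ≈ -0.00098250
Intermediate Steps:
O(C, j) = sqrt(1 + j)
H(N, y) = (N + y)/(-391 + y)
Y(D) = 2*D
13558/349521 + H(O(-13, 15), 402)/Y(-464) = 13558/349521 + ((sqrt(1 + 15) + 402)/(-391 + 402))/((2*(-464))) = 13558*(1/349521) + ((sqrt(16) + 402)/11)/(-928) = 13558/349521 + ((4 + 402)/11)*(-1/928) = 13558/349521 + ((1/11)*406)*(-1/928) = 13558/349521 + (406/11)*(-1/928) = 13558/349521 - 7/176 = -60439/61515696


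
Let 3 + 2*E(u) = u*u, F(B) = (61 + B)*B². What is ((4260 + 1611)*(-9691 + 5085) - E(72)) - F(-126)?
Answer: -52024953/2 ≈ -2.6012e+7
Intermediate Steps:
F(B) = B²*(61 + B)
E(u) = -3/2 + u²/2 (E(u) = -3/2 + (u*u)/2 = -3/2 + u²/2)
((4260 + 1611)*(-9691 + 5085) - E(72)) - F(-126) = ((4260 + 1611)*(-9691 + 5085) - (-3/2 + (½)*72²)) - (-126)²*(61 - 126) = (5871*(-4606) - (-3/2 + (½)*5184)) - 15876*(-65) = (-27041826 - (-3/2 + 2592)) - 1*(-1031940) = (-27041826 - 1*5181/2) + 1031940 = (-27041826 - 5181/2) + 1031940 = -54088833/2 + 1031940 = -52024953/2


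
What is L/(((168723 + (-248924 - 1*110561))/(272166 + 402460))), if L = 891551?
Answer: -300731742463/95381 ≈ -3.1530e+6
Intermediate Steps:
L/(((168723 + (-248924 - 1*110561))/(272166 + 402460))) = 891551/(((168723 + (-248924 - 1*110561))/(272166 + 402460))) = 891551/(((168723 + (-248924 - 110561))/674626)) = 891551/(((168723 - 359485)*(1/674626))) = 891551/((-190762*1/674626)) = 891551/(-95381/337313) = 891551*(-337313/95381) = -300731742463/95381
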